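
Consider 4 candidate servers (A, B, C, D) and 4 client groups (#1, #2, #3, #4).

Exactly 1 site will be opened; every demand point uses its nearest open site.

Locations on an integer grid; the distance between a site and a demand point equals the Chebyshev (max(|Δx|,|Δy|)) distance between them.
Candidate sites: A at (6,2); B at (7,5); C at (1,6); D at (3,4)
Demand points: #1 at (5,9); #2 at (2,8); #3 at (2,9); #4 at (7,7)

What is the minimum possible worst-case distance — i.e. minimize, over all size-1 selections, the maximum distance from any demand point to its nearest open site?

Open {B}.
  Farthest demand point is #2 at distance 5 (to B); all others are ≤ 5.
With {D} the worst case is 5.
With {C} the worst case is 6.
No size-1 selection achieves below 5.

5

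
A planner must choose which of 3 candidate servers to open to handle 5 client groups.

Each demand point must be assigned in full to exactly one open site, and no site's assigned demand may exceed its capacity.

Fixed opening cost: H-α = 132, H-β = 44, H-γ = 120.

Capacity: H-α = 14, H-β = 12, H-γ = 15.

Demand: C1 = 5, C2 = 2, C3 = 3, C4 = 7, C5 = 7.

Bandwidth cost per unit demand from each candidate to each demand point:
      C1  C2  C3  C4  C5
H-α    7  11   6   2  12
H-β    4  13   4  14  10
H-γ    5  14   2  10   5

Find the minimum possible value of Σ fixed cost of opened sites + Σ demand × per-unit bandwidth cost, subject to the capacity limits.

320

Open {H-α, H-β}; cheapest assignment that respects the capacities:
  H-α (cap 14, load 12): C2, C3, C4 — cost 2×11 + 3×6 + 7×2 = 54
  H-β (cap 12, load 12): C1, C5 — cost 5×4 + 7×10 = 90
  Shipping 144, fixed 176 → total 320.
  Any other capacity-feasible assignment to {H-α, H-β} ships for at least 144.
Compare {H-β, H-γ}: its best feasible assignment gives total 327.
Compare {H-α, H-γ}: its best feasible assignment gives total 354.
Every other set of open sites that can feasibly serve all demand totals ≥ 327 even under its best assignment. Minimum: 320.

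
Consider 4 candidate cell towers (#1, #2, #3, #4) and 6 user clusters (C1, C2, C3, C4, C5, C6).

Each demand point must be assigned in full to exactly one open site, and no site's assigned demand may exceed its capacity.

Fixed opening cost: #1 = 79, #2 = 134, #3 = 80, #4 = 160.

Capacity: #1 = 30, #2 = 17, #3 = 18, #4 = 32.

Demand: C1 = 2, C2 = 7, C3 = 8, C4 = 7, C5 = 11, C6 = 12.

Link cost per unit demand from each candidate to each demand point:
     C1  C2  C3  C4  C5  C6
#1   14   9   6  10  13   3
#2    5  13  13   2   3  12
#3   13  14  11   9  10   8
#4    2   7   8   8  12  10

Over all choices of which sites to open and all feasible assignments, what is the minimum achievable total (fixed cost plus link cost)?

507

Open {#1, #3}; cheapest assignment that respects the capacities:
  #1 (cap 30, load 29): C1, C2, C3, C6 — cost 2×14 + 7×9 + 8×6 + 12×3 = 175
  #3 (cap 18, load 18): C4, C5 — cost 7×9 + 11×10 = 173
  Shipping 348, fixed 159 → total 507.
  Any other capacity-feasible assignment to {#1, #3} ships for at least 348.
Compare {#1, #2, #3}: its best feasible assignment gives total 546.
Compare {#1, #4}: its best feasible assignment gives total 564.
Every other set of open sites that can feasibly serve all demand totals ≥ 546 even under its best assignment. Minimum: 507.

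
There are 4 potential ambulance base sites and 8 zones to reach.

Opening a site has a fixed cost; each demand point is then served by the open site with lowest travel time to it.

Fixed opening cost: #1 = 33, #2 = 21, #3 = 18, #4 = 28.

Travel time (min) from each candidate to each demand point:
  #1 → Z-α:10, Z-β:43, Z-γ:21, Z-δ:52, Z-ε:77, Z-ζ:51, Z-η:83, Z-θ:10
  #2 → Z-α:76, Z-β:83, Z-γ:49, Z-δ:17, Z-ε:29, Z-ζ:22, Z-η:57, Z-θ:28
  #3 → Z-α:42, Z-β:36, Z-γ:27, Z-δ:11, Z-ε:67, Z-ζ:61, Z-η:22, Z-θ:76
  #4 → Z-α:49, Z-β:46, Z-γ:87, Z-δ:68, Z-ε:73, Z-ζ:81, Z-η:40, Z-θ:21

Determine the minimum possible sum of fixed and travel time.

233

Open {#1, #2, #3}: assign each demand point to its cheapest open site.
  Z-α→#1 10, Z-β→#3 36, Z-γ→#1 21, Z-δ→#3 11, Z-ε→#2 29, Z-ζ→#2 22, Z-η→#3 22, Z-θ→#1 10
  travel time 161, fixed 72 → total 233.
Compare {#2, #3}: travel time 217 + fixed 39 = 256.
Compare {#1, #2, #3, #4}: travel time 161 + fixed 100 = 261.
Compare {#1, #2}: travel time 209 + fixed 54 = 263.
All other subsets cost ≥ 256. Minimum total cost: 233.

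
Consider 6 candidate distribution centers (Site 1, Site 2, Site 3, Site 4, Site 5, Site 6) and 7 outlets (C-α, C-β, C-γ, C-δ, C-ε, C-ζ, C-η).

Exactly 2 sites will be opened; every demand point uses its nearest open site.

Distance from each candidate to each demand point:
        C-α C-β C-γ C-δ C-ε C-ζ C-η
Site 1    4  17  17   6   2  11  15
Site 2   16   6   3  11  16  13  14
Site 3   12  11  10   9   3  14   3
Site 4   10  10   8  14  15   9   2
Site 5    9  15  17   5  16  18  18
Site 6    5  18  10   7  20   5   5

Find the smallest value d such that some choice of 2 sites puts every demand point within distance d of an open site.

Open {Site 1, Site 4}.
  Farthest demand point is C-β at distance 10 (to Site 4); all others are ≤ 10.
With {Site 3, Site 4} the worst case is 10.
With {Site 1, Site 3} the worst case is 11.
No size-2 selection achieves below 10.

10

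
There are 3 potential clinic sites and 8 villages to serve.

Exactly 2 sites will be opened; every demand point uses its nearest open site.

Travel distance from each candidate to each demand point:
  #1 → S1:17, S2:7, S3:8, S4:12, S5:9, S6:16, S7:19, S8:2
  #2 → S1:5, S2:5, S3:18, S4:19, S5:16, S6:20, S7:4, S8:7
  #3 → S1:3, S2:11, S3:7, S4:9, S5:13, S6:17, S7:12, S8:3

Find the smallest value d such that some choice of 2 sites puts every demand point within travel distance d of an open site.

Open {#1, #2}.
  Farthest demand point is S6 at travel distance 16 (to #1); all others are ≤ 16.
With {#1, #3} the worst case is 16.
With {#2, #3} the worst case is 17.
No size-2 selection achieves below 16.

16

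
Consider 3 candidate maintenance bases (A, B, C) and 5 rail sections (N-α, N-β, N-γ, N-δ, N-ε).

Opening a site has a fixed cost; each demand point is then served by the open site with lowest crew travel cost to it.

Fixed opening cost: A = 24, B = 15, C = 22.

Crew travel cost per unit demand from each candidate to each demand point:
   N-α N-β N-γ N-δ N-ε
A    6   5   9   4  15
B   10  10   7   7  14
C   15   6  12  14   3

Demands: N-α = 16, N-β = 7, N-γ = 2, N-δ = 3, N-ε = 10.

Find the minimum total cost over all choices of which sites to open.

237

Open {A, C}: assign each demand point to its cheapest open site.
  N-α→A 16×6=96, N-β→A 7×5=35, N-γ→A 2×9=18, N-δ→A 3×4=12, N-ε→C 10×3=30
  crew travel cost 191, fixed 46 → total 237.
Compare {A, B, C}: crew travel cost 187 + fixed 61 = 248.
Compare {B, C}: crew travel cost 267 + fixed 37 = 304.
Compare {A}: crew travel cost 311 + fixed 24 = 335.
All other subsets cost ≥ 248. Minimum total cost: 237.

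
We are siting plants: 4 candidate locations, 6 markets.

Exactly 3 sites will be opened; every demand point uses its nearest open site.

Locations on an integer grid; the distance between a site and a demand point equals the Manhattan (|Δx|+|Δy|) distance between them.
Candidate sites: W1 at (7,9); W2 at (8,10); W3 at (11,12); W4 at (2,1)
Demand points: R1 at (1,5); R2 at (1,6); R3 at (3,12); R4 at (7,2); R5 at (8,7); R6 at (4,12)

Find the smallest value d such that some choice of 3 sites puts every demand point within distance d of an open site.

Open {W1, W2, W4}.
  Farthest demand point is R3 at distance 7 (to W1); all others are ≤ 7.
With {W1, W3, W4} the worst case is 7.
With {W2, W3, W4} the worst case is 7.
No size-3 selection achieves below 7.

7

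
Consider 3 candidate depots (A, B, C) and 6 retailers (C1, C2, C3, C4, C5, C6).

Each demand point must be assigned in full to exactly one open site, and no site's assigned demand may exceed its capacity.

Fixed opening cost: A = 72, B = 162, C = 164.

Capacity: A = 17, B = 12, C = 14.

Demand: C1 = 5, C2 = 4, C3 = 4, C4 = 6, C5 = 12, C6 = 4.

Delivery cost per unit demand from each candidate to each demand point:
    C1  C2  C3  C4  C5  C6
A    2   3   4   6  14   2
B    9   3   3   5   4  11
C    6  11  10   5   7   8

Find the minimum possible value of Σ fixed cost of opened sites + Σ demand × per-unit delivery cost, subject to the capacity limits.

522

Open {A, B, C}; cheapest assignment that respects the capacities:
  A (cap 17, load 17): C1, C2, C3, C6 — cost 5×2 + 4×3 + 4×4 + 4×2 = 46
  B (cap 12, load 12): C5 — cost 12×4 = 48
  C (cap 14, load 6): C4 — cost 6×5 = 30
  Shipping 124, fixed 398 → total 522.
  Any other capacity-feasible assignment to {A, B, C} ships for at least 124.
Total demand is 35 and no other set of sites has combined capacity ≥ 35, so {A, B, C} is the only feasible choice of open sites. Minimum: 522.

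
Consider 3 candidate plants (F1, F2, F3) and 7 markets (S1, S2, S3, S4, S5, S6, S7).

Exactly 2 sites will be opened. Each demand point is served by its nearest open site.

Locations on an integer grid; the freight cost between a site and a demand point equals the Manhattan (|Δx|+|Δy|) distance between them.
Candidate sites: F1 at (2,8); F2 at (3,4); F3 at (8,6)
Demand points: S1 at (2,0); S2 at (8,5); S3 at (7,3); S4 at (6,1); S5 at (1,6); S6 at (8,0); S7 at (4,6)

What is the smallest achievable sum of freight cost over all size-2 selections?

Open {F2, F3}.
  S1→F2 5, S2→F3 1, S3→F3 4, S4→F2 6, S5→F2 4, S6→F3 6, S7→F2 3  ⇒ total 29.
Compare {F1, F3}: total 33.
Compare {F1, F2}: total 37.

29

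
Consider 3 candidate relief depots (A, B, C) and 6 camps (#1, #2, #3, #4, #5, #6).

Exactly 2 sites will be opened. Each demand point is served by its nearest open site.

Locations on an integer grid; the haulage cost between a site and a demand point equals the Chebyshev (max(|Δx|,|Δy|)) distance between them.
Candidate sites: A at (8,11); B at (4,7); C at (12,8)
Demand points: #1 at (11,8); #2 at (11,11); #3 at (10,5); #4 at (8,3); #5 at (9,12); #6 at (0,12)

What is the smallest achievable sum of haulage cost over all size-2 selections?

20

Open {B, C}.
  #1→C 1, #2→C 3, #3→C 3, #4→B 4, #5→C 4, #6→B 5  ⇒ total 20.
Compare {A, C}: total 21.
Compare {A, B}: total 22.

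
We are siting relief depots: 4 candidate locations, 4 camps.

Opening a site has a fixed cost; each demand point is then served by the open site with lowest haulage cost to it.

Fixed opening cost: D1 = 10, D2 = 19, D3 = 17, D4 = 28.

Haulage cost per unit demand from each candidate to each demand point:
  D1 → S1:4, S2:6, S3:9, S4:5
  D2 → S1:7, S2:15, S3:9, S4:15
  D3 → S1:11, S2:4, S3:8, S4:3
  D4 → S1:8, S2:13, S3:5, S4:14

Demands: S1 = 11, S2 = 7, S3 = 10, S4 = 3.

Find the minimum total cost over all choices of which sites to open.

Open {D1, D3, D4}: assign each demand point to its cheapest open site.
  S1→D1 11×4=44, S2→D3 7×4=28, S3→D4 10×5=50, S4→D3 3×3=9
  haulage cost 131, fixed 55 → total 186.
Compare {D1, D3}: haulage cost 161 + fixed 27 = 188.
Compare {D1, D4}: haulage cost 151 + fixed 38 = 189.
Compare {D1}: haulage cost 191 + fixed 10 = 201.
All other subsets cost ≥ 188. Minimum total cost: 186.

186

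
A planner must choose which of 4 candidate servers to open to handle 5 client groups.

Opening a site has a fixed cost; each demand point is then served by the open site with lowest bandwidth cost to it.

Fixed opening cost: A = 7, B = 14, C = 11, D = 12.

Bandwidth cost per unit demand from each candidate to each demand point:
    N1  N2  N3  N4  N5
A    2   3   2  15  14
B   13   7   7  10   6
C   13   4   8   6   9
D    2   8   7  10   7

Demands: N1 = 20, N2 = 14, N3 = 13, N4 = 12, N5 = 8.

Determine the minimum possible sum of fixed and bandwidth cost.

Open {A, B, C}: assign each demand point to its cheapest open site.
  N1→A 20×2=40, N2→A 14×3=42, N3→A 13×2=26, N4→C 12×6=72, N5→B 8×6=48
  bandwidth cost 228, fixed 32 → total 260.
Compare {A, C, D}: bandwidth cost 236 + fixed 30 = 266.
Compare {A, C}: bandwidth cost 252 + fixed 18 = 270.
Compare {A, B, C, D}: bandwidth cost 228 + fixed 44 = 272.
All other subsets cost ≥ 266. Minimum total cost: 260.

260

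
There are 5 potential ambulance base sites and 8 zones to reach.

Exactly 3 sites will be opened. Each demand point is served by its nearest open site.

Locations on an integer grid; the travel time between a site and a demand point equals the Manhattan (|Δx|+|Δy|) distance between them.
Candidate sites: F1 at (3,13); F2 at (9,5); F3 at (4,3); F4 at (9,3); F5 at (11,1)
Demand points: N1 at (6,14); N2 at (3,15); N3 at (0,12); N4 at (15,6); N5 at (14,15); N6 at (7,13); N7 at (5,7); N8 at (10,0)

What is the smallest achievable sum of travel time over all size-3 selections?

42

Open {F1, F2, F5}.
  N1→F1 4, N2→F1 2, N3→F1 4, N4→F2 7, N5→F1 13, N6→F1 4, N7→F2 6, N8→F5 2  ⇒ total 42.
Compare {F1, F3, F5}: total 43.
Compare {F1, F2, F4}: total 44.
No size-3 selection does better; minimum is 42.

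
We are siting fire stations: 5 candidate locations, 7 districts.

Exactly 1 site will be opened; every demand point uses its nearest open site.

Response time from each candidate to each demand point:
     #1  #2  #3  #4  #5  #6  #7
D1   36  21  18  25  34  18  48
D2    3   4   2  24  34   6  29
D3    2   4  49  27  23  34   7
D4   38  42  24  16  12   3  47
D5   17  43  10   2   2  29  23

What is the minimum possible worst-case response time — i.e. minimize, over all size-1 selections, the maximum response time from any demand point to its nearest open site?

34

Open {D2}.
  Farthest demand point is #5 at response time 34 (to D2); all others are ≤ 34.
With {D5} the worst case is 43.
With {D4} the worst case is 47.
No size-1 selection achieves below 34.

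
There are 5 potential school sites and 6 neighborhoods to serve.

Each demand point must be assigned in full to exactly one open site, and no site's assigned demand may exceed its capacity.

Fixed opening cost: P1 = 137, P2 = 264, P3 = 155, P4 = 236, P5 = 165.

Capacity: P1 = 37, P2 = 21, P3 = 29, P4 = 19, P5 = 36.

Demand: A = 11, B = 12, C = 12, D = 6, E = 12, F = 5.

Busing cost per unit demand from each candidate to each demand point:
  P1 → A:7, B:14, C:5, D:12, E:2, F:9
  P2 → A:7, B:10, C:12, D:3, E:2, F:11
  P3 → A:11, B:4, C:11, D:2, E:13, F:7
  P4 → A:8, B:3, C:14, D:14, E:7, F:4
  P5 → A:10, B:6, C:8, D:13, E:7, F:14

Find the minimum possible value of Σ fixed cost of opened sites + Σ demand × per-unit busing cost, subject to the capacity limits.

Open {P1, P3}; cheapest assignment that respects the capacities:
  P1 (cap 37, load 35): A, C, E — cost 11×7 + 12×5 + 12×2 = 161
  P3 (cap 29, load 23): B, D, F — cost 12×4 + 6×2 + 5×7 = 95
  Shipping 256, fixed 292 → total 548.
  Any other capacity-feasible assignment to {P1, P3} ships for at least 256.
Compare {P1, P5}: its best feasible assignment gives total 683.
Compare {P3, P5}: its best feasible assignment gives total 705.
Every other set of open sites that can feasibly serve all demand totals ≥ 683 even under its best assignment. Minimum: 548.

548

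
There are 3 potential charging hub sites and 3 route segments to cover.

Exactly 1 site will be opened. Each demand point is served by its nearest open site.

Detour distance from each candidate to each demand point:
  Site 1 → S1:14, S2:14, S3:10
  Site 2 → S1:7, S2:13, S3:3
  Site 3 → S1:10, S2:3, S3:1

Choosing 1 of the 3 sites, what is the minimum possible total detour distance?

14

Open {Site 3}.
  S1→Site 3 10, S2→Site 3 3, S3→Site 3 1  ⇒ total 14.
Compare {Site 2}: total 23.
Compare {Site 1}: total 38.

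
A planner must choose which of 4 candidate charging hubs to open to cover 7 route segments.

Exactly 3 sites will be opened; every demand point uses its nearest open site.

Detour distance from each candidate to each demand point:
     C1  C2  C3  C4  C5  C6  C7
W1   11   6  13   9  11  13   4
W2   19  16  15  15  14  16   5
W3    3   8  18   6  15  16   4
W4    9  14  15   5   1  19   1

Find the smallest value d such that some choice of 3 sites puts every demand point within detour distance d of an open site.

13

Open {W1, W2, W3}.
  Farthest demand point is C3 at detour distance 13 (to W1); all others are ≤ 13.
With {W1, W2, W4} the worst case is 13.
With {W1, W3, W4} the worst case is 13.
No size-3 selection achieves below 13.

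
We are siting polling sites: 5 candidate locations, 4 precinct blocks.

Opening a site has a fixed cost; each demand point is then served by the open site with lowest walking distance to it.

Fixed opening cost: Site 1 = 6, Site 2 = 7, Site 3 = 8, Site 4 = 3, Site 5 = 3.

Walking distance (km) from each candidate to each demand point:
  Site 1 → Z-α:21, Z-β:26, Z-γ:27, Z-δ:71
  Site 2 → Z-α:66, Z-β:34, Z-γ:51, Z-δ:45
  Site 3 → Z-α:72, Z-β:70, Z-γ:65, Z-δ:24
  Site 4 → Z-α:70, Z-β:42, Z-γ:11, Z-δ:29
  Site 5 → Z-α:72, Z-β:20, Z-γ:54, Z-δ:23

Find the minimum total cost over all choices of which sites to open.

87

Open {Site 1, Site 4, Site 5}: assign each demand point to its cheapest open site.
  Z-α→Site 1 21, Z-β→Site 5 20, Z-γ→Site 4 11, Z-δ→Site 5 23
  walking distance 75, fixed 12 → total 87.
Compare {Site 1, Site 2, Site 4, Site 5}: walking distance 75 + fixed 19 = 94.
Compare {Site 1, Site 3, Site 4, Site 5}: walking distance 75 + fixed 20 = 95.
Compare {Site 1, Site 4}: walking distance 87 + fixed 9 = 96.
All other subsets cost ≥ 94. Minimum total cost: 87.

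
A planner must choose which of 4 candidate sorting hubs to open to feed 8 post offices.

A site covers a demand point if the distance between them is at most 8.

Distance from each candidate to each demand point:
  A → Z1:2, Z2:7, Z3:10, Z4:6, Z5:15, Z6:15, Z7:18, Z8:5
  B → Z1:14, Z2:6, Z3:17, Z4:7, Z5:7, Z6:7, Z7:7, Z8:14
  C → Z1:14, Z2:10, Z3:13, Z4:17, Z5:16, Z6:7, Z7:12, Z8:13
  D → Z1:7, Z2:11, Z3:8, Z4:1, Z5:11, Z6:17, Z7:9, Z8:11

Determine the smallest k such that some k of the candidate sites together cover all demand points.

Coverage sets (demand points within 8 of each site):
  A: {Z1, Z2, Z4, Z8}
  B: {Z2, Z4, Z5, Z6, Z7}
  C: {Z6}
  D: {Z1, Z3, Z4}
No 2 sites suffice: every size-2 union leaves at least one demand point uncovered.
But {A, B, D} covers everything, so the minimum is 3.

3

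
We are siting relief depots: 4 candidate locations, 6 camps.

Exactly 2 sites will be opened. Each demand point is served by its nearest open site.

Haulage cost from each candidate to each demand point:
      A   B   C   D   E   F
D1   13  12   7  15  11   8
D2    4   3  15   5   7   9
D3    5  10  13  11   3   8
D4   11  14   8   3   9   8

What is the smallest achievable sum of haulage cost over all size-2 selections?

Open {D2, D4}.
  A→D2 4, B→D2 3, C→D4 8, D→D4 3, E→D2 7, F→D4 8  ⇒ total 33.
Compare {D1, D2}: total 34.
Compare {D2, D3}: total 36.
No size-2 selection does better; minimum is 33.

33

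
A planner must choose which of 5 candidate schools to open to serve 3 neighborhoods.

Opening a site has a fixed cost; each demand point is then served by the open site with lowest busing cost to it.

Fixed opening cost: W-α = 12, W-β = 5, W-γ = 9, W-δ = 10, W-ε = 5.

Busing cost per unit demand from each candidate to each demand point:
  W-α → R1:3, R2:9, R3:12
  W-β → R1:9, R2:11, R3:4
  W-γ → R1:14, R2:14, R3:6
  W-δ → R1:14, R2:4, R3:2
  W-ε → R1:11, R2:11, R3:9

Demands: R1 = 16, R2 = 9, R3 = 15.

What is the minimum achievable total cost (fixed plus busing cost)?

Open {W-α, W-δ}: assign each demand point to its cheapest open site.
  R1→W-α 16×3=48, R2→W-δ 9×4=36, R3→W-δ 15×2=30
  busing cost 114, fixed 22 → total 136.
Compare {W-α, W-β, W-δ}: busing cost 114 + fixed 27 = 141.
Compare {W-α, W-δ, W-ε}: busing cost 114 + fixed 27 = 141.
Compare {W-α, W-γ, W-δ}: busing cost 114 + fixed 31 = 145.
All other subsets cost ≥ 141. Minimum total cost: 136.

136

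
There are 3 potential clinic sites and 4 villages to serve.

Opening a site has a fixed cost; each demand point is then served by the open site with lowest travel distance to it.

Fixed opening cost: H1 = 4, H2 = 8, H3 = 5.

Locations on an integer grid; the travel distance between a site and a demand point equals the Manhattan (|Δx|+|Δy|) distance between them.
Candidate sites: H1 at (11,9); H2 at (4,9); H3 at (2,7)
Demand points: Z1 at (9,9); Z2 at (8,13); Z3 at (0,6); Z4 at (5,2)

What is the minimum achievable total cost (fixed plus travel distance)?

29

Open {H1, H3}: assign each demand point to its cheapest open site.
  Z1→H1 2, Z2→H1 7, Z3→H3 3, Z4→H3 8
  travel distance 20, fixed 9 → total 29.
Compare {H2}: travel distance 28 + fixed 8 = 36.
Compare {H1, H2}: travel distance 24 + fixed 12 = 36.
Compare {H3}: travel distance 32 + fixed 5 = 37.
All other subsets cost ≥ 36. Minimum total cost: 29.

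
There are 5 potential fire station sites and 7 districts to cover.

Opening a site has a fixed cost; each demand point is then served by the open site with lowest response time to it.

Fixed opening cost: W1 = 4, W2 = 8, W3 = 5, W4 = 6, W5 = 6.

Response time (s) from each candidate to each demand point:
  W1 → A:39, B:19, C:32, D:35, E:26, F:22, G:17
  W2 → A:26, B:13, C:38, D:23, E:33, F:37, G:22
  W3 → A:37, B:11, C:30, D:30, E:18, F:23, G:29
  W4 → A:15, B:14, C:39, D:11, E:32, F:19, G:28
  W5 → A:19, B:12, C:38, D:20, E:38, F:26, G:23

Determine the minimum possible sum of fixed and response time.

Open {W1, W3, W4}: assign each demand point to its cheapest open site.
  A→W4 15, B→W3 11, C→W3 30, D→W4 11, E→W3 18, F→W4 19, G→W1 17
  response time 121, fixed 15 → total 136.
Compare {W1, W3, W4, W5}: response time 121 + fixed 21 = 142.
Compare {W3, W4}: response time 132 + fixed 11 = 143.
Compare {W1, W4}: response time 134 + fixed 10 = 144.
All other subsets cost ≥ 142. Minimum total cost: 136.

136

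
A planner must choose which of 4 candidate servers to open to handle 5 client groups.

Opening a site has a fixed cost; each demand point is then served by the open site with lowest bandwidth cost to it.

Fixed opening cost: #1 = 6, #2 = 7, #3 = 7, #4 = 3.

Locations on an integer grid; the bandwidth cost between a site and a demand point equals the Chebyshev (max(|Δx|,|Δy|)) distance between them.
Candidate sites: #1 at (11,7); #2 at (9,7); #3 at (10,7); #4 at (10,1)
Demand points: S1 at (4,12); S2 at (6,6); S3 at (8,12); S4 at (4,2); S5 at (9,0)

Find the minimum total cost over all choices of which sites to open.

Open {#2, #4}: assign each demand point to its cheapest open site.
  S1→#2 5, S2→#2 3, S3→#2 5, S4→#2 5, S5→#4 1
  bandwidth cost 19, fixed 10 → total 29.
Compare {#2}: bandwidth cost 25 + fixed 7 = 32.
Compare {#3, #4}: bandwidth cost 22 + fixed 10 = 32.
Compare {#1, #4}: bandwidth cost 24 + fixed 9 = 33.
All other subsets cost ≥ 32. Minimum total cost: 29.

29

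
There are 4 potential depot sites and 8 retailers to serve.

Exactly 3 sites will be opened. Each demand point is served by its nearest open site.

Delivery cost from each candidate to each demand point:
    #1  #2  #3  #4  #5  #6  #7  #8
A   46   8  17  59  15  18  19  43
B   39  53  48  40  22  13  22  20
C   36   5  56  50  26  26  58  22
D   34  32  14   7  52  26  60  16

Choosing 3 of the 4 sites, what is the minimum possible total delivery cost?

Open {A, B, D}.
  #1→D 34, #2→A 8, #3→D 14, #4→D 7, #5→A 15, #6→B 13, #7→A 19, #8→D 16  ⇒ total 126.
Compare {A, C, D}: total 128.
Compare {B, C, D}: total 133.
No size-3 selection does better; minimum is 126.

126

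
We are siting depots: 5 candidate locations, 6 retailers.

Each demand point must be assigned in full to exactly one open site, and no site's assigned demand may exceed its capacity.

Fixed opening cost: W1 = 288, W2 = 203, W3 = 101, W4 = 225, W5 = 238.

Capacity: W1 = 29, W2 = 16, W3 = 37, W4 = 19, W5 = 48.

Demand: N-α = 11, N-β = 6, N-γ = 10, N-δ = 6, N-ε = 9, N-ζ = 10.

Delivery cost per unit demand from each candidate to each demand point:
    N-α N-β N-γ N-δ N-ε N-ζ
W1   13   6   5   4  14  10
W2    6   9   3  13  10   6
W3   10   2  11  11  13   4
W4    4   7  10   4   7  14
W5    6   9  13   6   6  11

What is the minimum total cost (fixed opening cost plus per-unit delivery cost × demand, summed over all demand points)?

Open {W3, W5}; cheapest assignment that respects the capacities:
  W3 (cap 37, load 26): N-β, N-γ, N-ζ — cost 6×2 + 10×11 + 10×4 = 162
  W5 (cap 48, load 26): N-α, N-δ, N-ε — cost 11×6 + 6×6 + 9×6 = 156
  Shipping 318, fixed 339 → total 657.
  Any other capacity-feasible assignment to {W3, W5} ships for at least 318.
Compare {W3, W4}: its best feasible assignment gives total 673.
Compare {W2, W3}: its best feasible assignment gives total 691.
Every other set of open sites that can feasibly serve all demand totals ≥ 673 even under its best assignment. Minimum: 657.

657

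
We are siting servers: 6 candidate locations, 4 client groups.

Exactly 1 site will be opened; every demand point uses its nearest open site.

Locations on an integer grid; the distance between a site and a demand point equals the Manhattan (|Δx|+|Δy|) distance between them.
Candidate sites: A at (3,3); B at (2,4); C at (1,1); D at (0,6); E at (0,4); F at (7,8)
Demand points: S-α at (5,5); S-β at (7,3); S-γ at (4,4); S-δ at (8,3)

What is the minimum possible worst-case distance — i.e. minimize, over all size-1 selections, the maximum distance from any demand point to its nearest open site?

5

Open {A}.
  Farthest demand point is S-δ at distance 5 (to A); all others are ≤ 5.
With {B} the worst case is 7.
With {F} the worst case is 7.
No size-1 selection achieves below 5.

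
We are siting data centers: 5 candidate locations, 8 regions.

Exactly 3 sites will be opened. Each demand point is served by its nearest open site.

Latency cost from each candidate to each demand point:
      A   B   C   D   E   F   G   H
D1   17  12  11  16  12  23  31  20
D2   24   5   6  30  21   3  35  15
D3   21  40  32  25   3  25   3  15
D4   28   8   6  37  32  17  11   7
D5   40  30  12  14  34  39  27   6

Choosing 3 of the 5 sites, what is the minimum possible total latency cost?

61

Open {D2, D3, D5}.
  A→D3 21, B→D2 5, C→D2 6, D→D5 14, E→D3 3, F→D2 3, G→D3 3, H→D5 6  ⇒ total 61.
Compare {D1, D2, D3}: total 68.
Compare {D2, D3, D4}: total 73.
No size-3 selection does better; minimum is 61.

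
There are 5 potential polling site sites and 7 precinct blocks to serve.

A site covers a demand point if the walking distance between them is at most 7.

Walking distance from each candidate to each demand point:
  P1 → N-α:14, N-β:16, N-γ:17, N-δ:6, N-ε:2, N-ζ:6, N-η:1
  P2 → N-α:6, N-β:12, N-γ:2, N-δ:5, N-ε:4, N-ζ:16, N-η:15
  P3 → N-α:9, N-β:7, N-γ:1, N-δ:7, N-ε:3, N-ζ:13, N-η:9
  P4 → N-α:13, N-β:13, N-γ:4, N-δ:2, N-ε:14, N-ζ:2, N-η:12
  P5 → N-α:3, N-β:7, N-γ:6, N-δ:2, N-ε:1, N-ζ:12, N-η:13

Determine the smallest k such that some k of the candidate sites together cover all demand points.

Coverage sets (demand points within 7 of each site):
  P1: {N-δ, N-ε, N-ζ, N-η}
  P2: {N-α, N-γ, N-δ, N-ε}
  P3: {N-β, N-γ, N-δ, N-ε}
  P4: {N-γ, N-δ, N-ζ}
  P5: {N-α, N-β, N-γ, N-δ, N-ε}
No single site covers all 7 demand points.
But {P1, P5} covers everything, so the minimum is 2.

2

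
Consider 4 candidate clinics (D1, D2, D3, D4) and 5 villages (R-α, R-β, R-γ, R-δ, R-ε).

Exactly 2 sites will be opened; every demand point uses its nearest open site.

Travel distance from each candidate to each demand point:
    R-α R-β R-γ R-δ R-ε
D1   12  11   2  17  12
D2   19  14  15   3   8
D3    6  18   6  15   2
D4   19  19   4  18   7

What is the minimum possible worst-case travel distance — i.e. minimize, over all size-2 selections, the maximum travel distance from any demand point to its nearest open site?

Open {D1, D2}.
  Farthest demand point is R-α at travel distance 12 (to D1); all others are ≤ 12.
With {D2, D3} the worst case is 14.
With {D1, D3} the worst case is 15.
No size-2 selection achieves below 12.

12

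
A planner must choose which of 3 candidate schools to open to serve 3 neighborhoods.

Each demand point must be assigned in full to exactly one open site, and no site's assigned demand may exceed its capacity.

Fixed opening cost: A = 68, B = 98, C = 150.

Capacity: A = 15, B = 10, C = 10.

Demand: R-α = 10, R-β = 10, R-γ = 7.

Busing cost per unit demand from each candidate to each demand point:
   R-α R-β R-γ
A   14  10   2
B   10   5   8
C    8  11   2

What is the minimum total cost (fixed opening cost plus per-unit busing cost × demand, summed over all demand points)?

460

Open {A, B, C}; cheapest assignment that respects the capacities:
  A (cap 15, load 7): R-γ — cost 7×2 = 14
  B (cap 10, load 10): R-β — cost 10×5 = 50
  C (cap 10, load 10): R-α — cost 10×8 = 80
  Shipping 144, fixed 316 → total 460.
  Any other capacity-feasible assignment to {A, B, C} ships for at least 144.
Total demand is 27 and no other set of sites has combined capacity ≥ 27, so {A, B, C} is the only feasible choice of open sites. Minimum: 460.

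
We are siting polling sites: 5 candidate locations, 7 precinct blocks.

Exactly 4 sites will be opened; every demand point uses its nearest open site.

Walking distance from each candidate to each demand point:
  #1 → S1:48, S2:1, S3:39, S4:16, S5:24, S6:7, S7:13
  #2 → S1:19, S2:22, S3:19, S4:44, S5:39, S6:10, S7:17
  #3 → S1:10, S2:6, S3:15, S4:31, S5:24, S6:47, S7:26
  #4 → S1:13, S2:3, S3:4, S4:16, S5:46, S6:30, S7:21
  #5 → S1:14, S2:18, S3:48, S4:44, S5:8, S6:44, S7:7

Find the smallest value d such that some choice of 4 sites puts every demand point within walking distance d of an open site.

Open {#1, #2, #3, #5}.
  Farthest demand point is S4 at walking distance 16 (to #1); all others are ≤ 16.
With {#1, #2, #4, #5} the worst case is 16.
With {#1, #3, #4, #5} the worst case is 16.
No size-4 selection achieves below 16.

16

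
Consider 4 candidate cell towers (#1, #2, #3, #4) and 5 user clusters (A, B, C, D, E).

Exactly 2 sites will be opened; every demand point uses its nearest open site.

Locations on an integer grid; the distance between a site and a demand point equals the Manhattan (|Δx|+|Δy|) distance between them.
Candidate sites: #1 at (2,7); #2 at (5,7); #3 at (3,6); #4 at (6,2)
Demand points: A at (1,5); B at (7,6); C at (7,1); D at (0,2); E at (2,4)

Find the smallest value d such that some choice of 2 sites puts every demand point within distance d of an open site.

6

Open {#1, #4}.
  Farthest demand point is D at distance 6 (to #4); all others are ≤ 6.
With {#2, #4} the worst case is 6.
With {#3, #4} the worst case is 6.
No size-2 selection achieves below 6.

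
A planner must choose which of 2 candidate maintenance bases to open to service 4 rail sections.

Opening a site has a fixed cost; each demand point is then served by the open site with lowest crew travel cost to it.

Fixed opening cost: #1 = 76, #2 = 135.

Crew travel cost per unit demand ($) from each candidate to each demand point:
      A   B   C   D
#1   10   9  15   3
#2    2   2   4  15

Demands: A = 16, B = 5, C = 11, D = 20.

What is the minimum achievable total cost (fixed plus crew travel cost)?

357

Open {#1, #2}: assign each demand point to its cheapest open site.
  A→#2 16×2=32, B→#2 5×2=10, C→#2 11×4=44, D→#1 20×3=60
  crew travel cost 146, fixed 211 → total 357.
Compare {#1}: crew travel cost 430 + fixed 76 = 506.
Compare {#2}: crew travel cost 386 + fixed 135 = 521.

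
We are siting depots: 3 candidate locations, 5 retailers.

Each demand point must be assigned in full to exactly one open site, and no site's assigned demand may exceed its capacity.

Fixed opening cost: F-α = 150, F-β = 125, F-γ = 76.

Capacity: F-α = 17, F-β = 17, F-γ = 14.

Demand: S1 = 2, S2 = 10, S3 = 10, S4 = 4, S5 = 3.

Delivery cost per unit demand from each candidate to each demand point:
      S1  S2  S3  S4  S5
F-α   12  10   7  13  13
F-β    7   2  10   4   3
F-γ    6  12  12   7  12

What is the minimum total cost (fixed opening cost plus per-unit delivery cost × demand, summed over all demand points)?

Open {F-β, F-γ}; cheapest assignment that respects the capacities:
  F-β (cap 17, load 17): S2, S4, S5 — cost 10×2 + 4×4 + 3×3 = 45
  F-γ (cap 14, load 12): S1, S3 — cost 2×6 + 10×12 = 132
  Shipping 177, fixed 201 → total 378.
  Any other capacity-feasible assignment to {F-β, F-γ} ships for at least 177.
Compare {F-α, F-β}: its best feasible assignment gives total 414.
Compare {F-α, F-β, F-γ}: its best feasible assignment gives total 478.
Every other set of open sites that can feasibly serve all demand totals ≥ 414 even under its best assignment. Minimum: 378.

378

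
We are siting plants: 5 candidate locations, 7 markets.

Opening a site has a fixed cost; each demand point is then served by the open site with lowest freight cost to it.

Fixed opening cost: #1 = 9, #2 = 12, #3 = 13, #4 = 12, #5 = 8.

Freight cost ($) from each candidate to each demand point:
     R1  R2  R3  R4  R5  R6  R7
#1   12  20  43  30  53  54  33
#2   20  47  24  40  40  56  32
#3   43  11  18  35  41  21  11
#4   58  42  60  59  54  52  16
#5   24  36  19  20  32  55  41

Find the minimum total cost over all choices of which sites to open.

155

Open {#1, #3, #5}: assign each demand point to its cheapest open site.
  R1→#1 12, R2→#3 11, R3→#3 18, R4→#5 20, R5→#5 32, R6→#3 21, R7→#3 11
  freight cost 125, fixed 30 → total 155.
Compare {#3, #5}: freight cost 137 + fixed 21 = 158.
Compare {#1, #3}: freight cost 144 + fixed 22 = 166.
Compare {#2, #3, #5}: freight cost 133 + fixed 33 = 166.
All other subsets cost ≥ 158. Minimum total cost: 155.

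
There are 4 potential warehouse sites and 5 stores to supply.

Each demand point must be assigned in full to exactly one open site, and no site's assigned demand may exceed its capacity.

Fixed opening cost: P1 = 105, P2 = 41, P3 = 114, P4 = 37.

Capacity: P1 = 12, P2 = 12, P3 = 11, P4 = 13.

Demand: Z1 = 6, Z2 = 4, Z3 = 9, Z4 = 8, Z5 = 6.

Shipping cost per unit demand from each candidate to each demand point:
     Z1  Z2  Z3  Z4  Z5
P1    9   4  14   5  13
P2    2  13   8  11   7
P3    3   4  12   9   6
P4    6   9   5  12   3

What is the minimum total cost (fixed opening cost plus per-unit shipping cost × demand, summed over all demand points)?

Open {P1, P2, P4}; cheapest assignment that respects the capacities:
  P1 (cap 12, load 12): Z2, Z4 — cost 4×4 + 8×5 = 56
  P2 (cap 12, load 12): Z1, Z5 — cost 6×2 + 6×7 = 54
  P4 (cap 13, load 9): Z3 — cost 9×5 = 45
  Shipping 155, fixed 183 → total 338.
  Any other capacity-feasible assignment to {P1, P2, P4} ships for at least 155.
Compare {P2, P3, P4}: its best feasible assignment gives total 399.
Compare {P1, P2, P3, P4}: its best feasible assignment gives total 446.
Every other set of open sites that can feasibly serve all demand totals ≥ 399 even under its best assignment. Minimum: 338.

338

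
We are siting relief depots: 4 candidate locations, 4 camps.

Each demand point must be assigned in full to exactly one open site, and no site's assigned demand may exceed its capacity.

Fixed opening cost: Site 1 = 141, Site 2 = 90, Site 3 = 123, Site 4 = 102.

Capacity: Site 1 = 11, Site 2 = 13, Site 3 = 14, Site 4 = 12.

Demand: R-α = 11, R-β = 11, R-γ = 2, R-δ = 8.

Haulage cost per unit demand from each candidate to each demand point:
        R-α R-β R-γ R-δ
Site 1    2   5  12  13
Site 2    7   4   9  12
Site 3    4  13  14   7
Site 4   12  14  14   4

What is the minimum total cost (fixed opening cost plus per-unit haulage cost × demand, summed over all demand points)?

449

Open {Site 1, Site 2, Site 4}; cheapest assignment that respects the capacities:
  Site 1 (cap 11, load 11): R-α — cost 11×2 = 22
  Site 2 (cap 13, load 13): R-β, R-γ — cost 11×4 + 2×9 = 62
  Site 4 (cap 12, load 8): R-δ — cost 8×4 = 32
  Shipping 116, fixed 333 → total 449.
  Any other capacity-feasible assignment to {Site 1, Site 2, Site 4} ships for at least 116.
Compare {Site 2, Site 3, Site 4}: its best feasible assignment gives total 453.
Compare {Site 1, Site 2, Site 3}: its best feasible assignment gives total 494.
Every other set of open sites that can feasibly serve all demand totals ≥ 453 even under its best assignment. Minimum: 449.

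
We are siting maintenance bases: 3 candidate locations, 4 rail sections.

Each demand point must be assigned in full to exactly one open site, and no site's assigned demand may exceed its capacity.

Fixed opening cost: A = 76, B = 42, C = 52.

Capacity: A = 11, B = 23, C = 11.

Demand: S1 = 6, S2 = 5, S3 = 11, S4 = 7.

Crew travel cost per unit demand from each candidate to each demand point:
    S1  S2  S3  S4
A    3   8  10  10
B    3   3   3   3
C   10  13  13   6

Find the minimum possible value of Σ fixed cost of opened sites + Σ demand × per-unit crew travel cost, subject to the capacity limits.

Open {B, C}; cheapest assignment that respects the capacities:
  B (cap 23, load 22): S1, S2, S3 — cost 6×3 + 5×3 + 11×3 = 66
  C (cap 11, load 7): S4 — cost 7×6 = 42
  Shipping 108, fixed 94 → total 202.
  Any other capacity-feasible assignment to {B, C} ships for at least 108.
Compare {A, B}: its best feasible assignment gives total 205.
Compare {A, B, C}: its best feasible assignment gives total 257.
Every other set of open sites that can feasibly serve all demand totals ≥ 205 even under its best assignment. Minimum: 202.

202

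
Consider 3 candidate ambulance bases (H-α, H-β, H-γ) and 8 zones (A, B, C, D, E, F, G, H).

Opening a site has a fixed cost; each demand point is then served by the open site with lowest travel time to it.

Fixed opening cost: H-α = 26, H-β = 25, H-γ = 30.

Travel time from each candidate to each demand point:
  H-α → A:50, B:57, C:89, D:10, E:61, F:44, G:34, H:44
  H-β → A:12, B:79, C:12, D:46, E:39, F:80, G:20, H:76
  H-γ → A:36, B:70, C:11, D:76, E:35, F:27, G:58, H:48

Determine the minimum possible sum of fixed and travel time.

Open {H-α, H-β}: assign each demand point to its cheapest open site.
  A→H-β 12, B→H-α 57, C→H-β 12, D→H-α 10, E→H-β 39, F→H-α 44, G→H-β 20, H→H-α 44
  travel time 238, fixed 51 → total 289.
Compare {H-α, H-β, H-γ}: travel time 216 + fixed 81 = 297.
Compare {H-α, H-γ}: travel time 254 + fixed 56 = 310.
Compare {H-β, H-γ}: travel time 269 + fixed 55 = 324.
All other subsets cost ≥ 297. Minimum total cost: 289.

289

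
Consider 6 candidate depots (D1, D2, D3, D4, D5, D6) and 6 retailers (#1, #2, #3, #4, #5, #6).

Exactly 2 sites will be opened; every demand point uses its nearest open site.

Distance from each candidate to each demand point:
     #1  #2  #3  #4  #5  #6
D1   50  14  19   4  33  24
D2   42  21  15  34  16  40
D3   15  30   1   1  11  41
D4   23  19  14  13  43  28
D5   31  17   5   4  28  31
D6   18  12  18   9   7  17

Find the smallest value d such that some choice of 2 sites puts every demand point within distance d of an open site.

17

Open {D3, D6}.
  Farthest demand point is #6 at distance 17 (to D6); all others are ≤ 17.
With {D1, D6} the worst case is 18.
With {D2, D6} the worst case is 18.
No size-2 selection achieves below 17.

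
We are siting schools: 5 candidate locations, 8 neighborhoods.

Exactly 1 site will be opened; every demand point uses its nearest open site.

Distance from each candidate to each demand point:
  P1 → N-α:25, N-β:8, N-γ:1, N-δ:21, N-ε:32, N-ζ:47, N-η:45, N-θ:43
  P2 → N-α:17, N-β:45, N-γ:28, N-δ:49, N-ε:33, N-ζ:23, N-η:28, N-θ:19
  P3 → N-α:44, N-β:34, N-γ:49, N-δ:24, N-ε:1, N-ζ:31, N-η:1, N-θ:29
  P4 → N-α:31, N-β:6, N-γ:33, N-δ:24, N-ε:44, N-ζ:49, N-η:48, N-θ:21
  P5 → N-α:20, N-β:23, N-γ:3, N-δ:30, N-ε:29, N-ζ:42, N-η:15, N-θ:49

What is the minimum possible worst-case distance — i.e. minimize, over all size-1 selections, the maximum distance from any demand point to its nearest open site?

Open {P1}.
  Farthest demand point is N-ζ at distance 47 (to P1); all others are ≤ 47.
With {P2} the worst case is 49.
With {P3} the worst case is 49.
No size-1 selection achieves below 47.

47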